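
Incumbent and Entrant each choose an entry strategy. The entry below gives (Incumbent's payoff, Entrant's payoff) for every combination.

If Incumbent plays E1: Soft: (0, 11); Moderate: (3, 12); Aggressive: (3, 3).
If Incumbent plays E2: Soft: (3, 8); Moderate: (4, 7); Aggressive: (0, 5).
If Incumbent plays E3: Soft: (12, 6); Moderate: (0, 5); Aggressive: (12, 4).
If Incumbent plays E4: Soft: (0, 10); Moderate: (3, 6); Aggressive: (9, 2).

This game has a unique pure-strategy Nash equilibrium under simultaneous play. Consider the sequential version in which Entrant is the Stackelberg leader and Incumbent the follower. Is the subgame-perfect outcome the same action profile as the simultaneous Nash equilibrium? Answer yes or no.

no

Solve by backward induction (Entrant leads).
- Soft → Incumbent plays E3 (best of 0, 3, 12, 0); Entrant gets 6.
- Moderate → Incumbent plays E2 (best of 3, 4, 0, 3); Entrant gets 7.
- Aggressive → Incumbent plays E3 (best of 3, 0, 12, 9); Entrant gets 4.
Among 6, 7, 4, the best is 7 at Moderate. Subgame-perfect outcome: (E2, Moderate) with payoffs (4, 7).
Under simultaneous play:
Incumbent's best replies: Soft→E3; Moderate→E2; Aggressive→E3.
Entrant's best replies: E1→Moderate; E2→Soft; E3→Soft; E4→Soft.
The unique mutual best reply is (E3, Soft), giving (12, 6).
Sequential outcome (E2, Moderate) differs from the Nash profile (E3, Soft).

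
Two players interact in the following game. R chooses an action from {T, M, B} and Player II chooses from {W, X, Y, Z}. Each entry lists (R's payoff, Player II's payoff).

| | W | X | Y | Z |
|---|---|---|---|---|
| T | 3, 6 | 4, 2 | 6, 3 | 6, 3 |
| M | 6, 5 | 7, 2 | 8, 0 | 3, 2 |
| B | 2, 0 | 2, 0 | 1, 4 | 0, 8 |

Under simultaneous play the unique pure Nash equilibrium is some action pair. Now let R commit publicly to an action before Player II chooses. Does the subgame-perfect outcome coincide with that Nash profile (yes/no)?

Backward induction with R moving first.
- T: Player II compares 6, 2, 3, 3 and picks W; R would get 3.
- M: Player II compares 5, 2, 0, 2 and picks W; R would get 6.
- B: Player II compares 0, 0, 4, 8 and picks Z; R would get 0.
R's induced payoffs are 3, 6, 0, so R commits to M. Subgame-perfect outcome: (M, W) with payoffs (6, 5).
For the simultaneous game, intersect best replies.
R's best replies: W→M; X→M; Y→M; Z→T.
Player II's best replies: T→W; M→W; B→Z.
The unique mutual best reply is (M, W), giving (6, 5).
Sequential outcome (M, W) coincides with the Nash profile (M, W).

yes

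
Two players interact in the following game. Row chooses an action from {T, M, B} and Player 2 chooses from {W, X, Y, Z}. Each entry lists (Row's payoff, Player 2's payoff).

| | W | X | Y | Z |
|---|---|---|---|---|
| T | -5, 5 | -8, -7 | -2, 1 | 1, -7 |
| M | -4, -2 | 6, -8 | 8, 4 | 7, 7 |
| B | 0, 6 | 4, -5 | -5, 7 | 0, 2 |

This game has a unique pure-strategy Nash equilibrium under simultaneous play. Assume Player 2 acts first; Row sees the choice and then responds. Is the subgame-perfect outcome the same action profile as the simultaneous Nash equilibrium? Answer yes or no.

yes

Backward induction with Player 2 moving first.
- W → Row plays B (best of -5, -4, 0); Player 2 gets 6.
- X → Row plays M (best of -8, 6, 4); Player 2 gets -8.
- Y → Row plays M (best of -2, 8, -5); Player 2 gets 4.
- Z → Row plays M (best of 1, 7, 0); Player 2 gets 7.
Player 2's induced payoffs are 6, -8, 4, 7, so Player 2 commits to Z. Subgame-perfect outcome: (M, Z) with payoffs (7, 7).
For the simultaneous game, intersect best replies.
Row's best replies: W→B; X→M; Y→M; Z→M.
Player 2's best replies: T→W; M→Z; B→Y.
The unique mutual best reply is (M, Z), giving (7, 7).
Sequential outcome (M, Z) coincides with the Nash profile (M, Z).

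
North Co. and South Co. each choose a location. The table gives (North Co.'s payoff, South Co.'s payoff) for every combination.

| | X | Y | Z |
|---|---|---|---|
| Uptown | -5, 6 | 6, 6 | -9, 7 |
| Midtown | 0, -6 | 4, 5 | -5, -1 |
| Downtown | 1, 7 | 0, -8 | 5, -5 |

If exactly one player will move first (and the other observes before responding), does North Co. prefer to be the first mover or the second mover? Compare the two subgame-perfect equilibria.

first

If North Co. leads: South Co.'s best replies are Uptown→Z, Midtown→Y, Downtown→X; North Co.'s induced payoffs -9, 4, 1; outcome (Midtown, Y), payoffs (4, 5).
If South Co. leads: North Co.'s best replies are X→Downtown, Y→Uptown, Z→Downtown; South Co.'s induced payoffs 7, 6, -5; outcome (Downtown, X), payoffs (1, 7).
North Co. gets 4 moving first and 1 moving second, so North Co. prefers to move first.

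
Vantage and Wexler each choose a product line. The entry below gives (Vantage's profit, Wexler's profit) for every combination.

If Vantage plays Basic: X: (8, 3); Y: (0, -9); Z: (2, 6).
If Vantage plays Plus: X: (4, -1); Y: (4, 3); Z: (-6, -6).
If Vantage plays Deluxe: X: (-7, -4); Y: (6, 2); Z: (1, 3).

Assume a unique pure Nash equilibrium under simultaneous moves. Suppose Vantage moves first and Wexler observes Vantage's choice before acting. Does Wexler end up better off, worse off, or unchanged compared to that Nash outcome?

worse off

Backward induction with Vantage moving first.
- Basic: Wexler compares 3, -9, 6 and picks Z; Vantage would get 2.
- Plus: Wexler compares -1, 3, -6 and picks Y; Vantage would get 4.
- Deluxe: Wexler compares -4, 2, 3 and picks Z; Vantage would get 1.
Maximizing over 2, 4, 1, Vantage chooses Plus. Subgame-perfect outcome: (Plus, Y) with payoffs (4, 3).
Under simultaneous play:
Vantage's best replies: X→Basic; Y→Deluxe; Z→Basic.
Wexler's best replies: Basic→Z; Plus→Y; Deluxe→Z.
Only (Basic, Z) has each player best-responding; Nash payoffs (2, 6).
Wexler earns 3 sequentially versus 6 at the Nash outcome: worse off.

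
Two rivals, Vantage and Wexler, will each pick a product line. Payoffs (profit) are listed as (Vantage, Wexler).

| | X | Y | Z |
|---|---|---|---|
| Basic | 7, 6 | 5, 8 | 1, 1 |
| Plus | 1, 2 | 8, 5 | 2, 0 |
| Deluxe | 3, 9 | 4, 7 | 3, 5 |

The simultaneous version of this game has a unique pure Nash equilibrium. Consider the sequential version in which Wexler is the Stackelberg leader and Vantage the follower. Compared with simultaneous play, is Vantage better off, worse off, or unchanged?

Solve by backward induction (Wexler leads).
- X: BR = Basic, leader payoff 6.
- Y: BR = Plus, leader payoff 5.
- Z: BR = Deluxe, leader payoff 5.
Among 6, 5, 5, the best is 6 at X. Subgame-perfect outcome: (Basic, X) with payoffs (7, 6).
Now find the simultaneous Nash equilibrium.
Vantage's best replies: X→Basic; Y→Plus; Z→Deluxe.
Wexler's best replies: Basic→Y; Plus→Y; Deluxe→X.
The unique mutual best reply is (Plus, Y), giving (8, 5).
Vantage earns 7 sequentially versus 8 at the Nash outcome: worse off.

worse off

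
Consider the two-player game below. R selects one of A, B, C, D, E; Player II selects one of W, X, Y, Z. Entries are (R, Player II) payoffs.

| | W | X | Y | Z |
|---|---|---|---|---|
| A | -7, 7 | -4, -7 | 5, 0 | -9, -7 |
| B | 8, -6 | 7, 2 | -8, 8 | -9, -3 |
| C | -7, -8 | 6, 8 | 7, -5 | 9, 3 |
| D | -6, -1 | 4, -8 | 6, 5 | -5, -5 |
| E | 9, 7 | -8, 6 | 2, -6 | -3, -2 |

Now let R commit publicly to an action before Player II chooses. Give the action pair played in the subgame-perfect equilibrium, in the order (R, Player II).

Player II best-responds to each possible R move:
- A: Player II compares 7, -7, 0, -7 and picks W; R would get -7.
- B: Player II compares -6, 2, 8, -3 and picks Y; R would get -8.
- C: Player II compares -8, 8, -5, 3 and picks X; R would get 6.
- D: Player II compares -1, -8, 5, -5 and picks Y; R would get 6.
- E: Player II compares 7, 6, -6, -2 and picks W; R would get 9.
Maximizing over -7, -8, 6, 6, 9, R chooses E. Subgame-perfect outcome: (E, W) with payoffs (9, 7).

(E, W)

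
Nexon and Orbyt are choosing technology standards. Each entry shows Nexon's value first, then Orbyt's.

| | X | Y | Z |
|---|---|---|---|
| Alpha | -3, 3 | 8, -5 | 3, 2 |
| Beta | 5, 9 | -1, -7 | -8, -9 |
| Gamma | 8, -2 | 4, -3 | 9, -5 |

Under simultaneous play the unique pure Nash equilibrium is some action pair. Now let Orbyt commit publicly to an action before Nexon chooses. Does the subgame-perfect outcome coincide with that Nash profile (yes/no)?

Work backward from Nexon's decision.
- X: Nexon compares -3, 5, 8 and picks Gamma; Orbyt would get -2.
- Y: Nexon compares 8, -1, 4 and picks Alpha; Orbyt would get -5.
- Z: Nexon compares 3, -8, 9 and picks Gamma; Orbyt would get -5.
Among -2, -5, -5, the best is -2 at X. Subgame-perfect outcome: (Gamma, X) with payoffs (8, -2).
Now find the simultaneous Nash equilibrium.
Nexon's best replies: X→Gamma; Y→Alpha; Z→Gamma.
Orbyt's best replies: Alpha→X; Beta→X; Gamma→X.
Only (Gamma, X) has each player best-responding; Nash payoffs (8, -2).
Sequential outcome (Gamma, X) coincides with the Nash profile (Gamma, X).

yes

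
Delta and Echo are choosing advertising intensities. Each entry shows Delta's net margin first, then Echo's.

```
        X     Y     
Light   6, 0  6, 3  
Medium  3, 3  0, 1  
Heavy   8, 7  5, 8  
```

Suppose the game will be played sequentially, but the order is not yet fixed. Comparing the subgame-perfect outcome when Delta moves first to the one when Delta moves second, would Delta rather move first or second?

second

If Delta leads: Echo's best replies are Light→Y, Medium→X, Heavy→Y; Delta's induced payoffs 6, 3, 5; outcome (Light, Y), payoffs (6, 3).
If Echo leads: Delta's best replies are X→Heavy, Y→Light; Echo's induced payoffs 7, 3; outcome (Heavy, X), payoffs (8, 7).
Delta gets 6 moving first and 8 moving second, so Delta prefers to move second.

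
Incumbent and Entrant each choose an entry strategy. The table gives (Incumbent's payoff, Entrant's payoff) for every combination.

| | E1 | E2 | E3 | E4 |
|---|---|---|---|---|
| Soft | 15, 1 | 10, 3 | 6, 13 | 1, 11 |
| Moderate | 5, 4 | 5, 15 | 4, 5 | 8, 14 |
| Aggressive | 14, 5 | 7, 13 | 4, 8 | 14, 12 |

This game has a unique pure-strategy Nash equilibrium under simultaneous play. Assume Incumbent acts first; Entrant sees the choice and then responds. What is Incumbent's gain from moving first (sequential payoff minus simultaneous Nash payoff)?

1

Work backward from Entrant's decision.
- Soft: BR = E3, leader payoff 6.
- Moderate: BR = E2, leader payoff 5.
- Aggressive: BR = E2, leader payoff 7.
Maximizing over 6, 5, 7, Incumbent chooses Aggressive. Subgame-perfect outcome: (Aggressive, E2) with payoffs (7, 13).
Now find the simultaneous Nash equilibrium.
Incumbent's best replies: E1→Soft; E2→Soft; E3→Soft; E4→Aggressive.
Entrant's best replies: Soft→E3; Moderate→E2; Aggressive→E2.
The unique mutual best reply is (Soft, E3), giving (6, 13).
Incumbent's commitment gain: 7 − 6 = 1.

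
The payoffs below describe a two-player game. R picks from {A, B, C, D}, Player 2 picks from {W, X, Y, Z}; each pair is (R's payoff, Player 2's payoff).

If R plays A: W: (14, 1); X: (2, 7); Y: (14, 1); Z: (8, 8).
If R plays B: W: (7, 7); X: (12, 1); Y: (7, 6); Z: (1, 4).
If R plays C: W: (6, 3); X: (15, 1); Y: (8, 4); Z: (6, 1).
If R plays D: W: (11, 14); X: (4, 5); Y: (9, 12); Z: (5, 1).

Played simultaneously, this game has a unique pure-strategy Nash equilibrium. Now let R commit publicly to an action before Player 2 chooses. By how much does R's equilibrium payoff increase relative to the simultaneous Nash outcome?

Backward induction with R moving first.
- A → Player 2 plays Z (best of 1, 7, 1, 8); R gets 8.
- B → Player 2 plays W (best of 7, 1, 6, 4); R gets 7.
- C → Player 2 plays Y (best of 3, 1, 4, 1); R gets 8.
- D → Player 2 plays W (best of 14, 5, 12, 1); R gets 11.
Among 8, 7, 8, 11, the best is 11 at D. Subgame-perfect outcome: (D, W) with payoffs (11, 14).
Now find the simultaneous Nash equilibrium.
R's best replies: W→A; X→C; Y→A; Z→A.
Player 2's best replies: A→Z; B→W; C→Y; D→W.
The unique mutual best reply is (A, Z), giving (8, 8).
R's commitment gain: 11 − 8 = 3.

3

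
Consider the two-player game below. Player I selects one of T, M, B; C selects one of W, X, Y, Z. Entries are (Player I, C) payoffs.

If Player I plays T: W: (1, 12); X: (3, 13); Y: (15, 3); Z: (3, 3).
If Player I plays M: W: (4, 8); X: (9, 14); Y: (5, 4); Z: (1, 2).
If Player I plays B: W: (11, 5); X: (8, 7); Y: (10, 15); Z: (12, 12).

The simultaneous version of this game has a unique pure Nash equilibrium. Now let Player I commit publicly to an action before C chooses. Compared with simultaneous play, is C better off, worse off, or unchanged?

better off

Work backward from C's decision.
- T: BR = X, leader payoff 3.
- M: BR = X, leader payoff 9.
- B: BR = Y, leader payoff 10.
Among 3, 9, 10, the best is 10 at B. Subgame-perfect outcome: (B, Y) with payoffs (10, 15).
Now find the simultaneous Nash equilibrium.
Player I's best replies: W→B; X→M; Y→T; Z→B.
C's best replies: T→X; M→X; B→Y.
Only (M, X) has each player best-responding; Nash payoffs (9, 14).
C earns 15 sequentially versus 14 at the Nash outcome: better off.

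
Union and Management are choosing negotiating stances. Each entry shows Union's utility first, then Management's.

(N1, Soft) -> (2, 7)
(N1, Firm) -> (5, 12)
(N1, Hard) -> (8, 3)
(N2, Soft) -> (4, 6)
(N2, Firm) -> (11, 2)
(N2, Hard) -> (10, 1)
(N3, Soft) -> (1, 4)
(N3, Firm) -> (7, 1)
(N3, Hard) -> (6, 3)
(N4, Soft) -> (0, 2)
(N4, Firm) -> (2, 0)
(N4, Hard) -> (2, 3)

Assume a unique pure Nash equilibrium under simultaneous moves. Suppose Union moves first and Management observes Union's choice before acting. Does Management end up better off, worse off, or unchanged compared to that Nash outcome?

better off

Management best-responds to each possible Union move:
- N1 → Management plays Firm (best of 7, 12, 3); Union gets 5.
- N2 → Management plays Soft (best of 6, 2, 1); Union gets 4.
- N3 → Management plays Soft (best of 4, 1, 3); Union gets 1.
- N4 → Management plays Hard (best of 2, 0, 3); Union gets 2.
Among 5, 4, 1, 2, the best is 5 at N1. Subgame-perfect outcome: (N1, Firm) with payoffs (5, 12).
Under simultaneous play:
Union's best replies: Soft→N2; Firm→N2; Hard→N2.
Management's best replies: N1→Firm; N2→Soft; N3→Soft; N4→Hard.
Only (N2, Soft) has each player best-responding; Nash payoffs (4, 6).
Management earns 12 sequentially versus 6 at the Nash outcome: better off.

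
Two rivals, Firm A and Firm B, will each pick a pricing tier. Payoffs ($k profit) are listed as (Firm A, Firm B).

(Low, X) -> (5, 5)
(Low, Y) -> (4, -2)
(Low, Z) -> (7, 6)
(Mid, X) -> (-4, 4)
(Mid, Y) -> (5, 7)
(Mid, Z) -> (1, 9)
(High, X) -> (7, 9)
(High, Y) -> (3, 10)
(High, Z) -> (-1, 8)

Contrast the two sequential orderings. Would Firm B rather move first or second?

If Firm A leads: Firm B's best replies are Low→Z, Mid→Z, High→Y; Firm A's induced payoffs 7, 1, 3; outcome (Low, Z), payoffs (7, 6).
If Firm B leads: Firm A's best replies are X→High, Y→Mid, Z→Low; Firm B's induced payoffs 9, 7, 6; outcome (High, X), payoffs (7, 9).
Firm B gets 9 moving first and 6 moving second, so Firm B prefers to move first.

first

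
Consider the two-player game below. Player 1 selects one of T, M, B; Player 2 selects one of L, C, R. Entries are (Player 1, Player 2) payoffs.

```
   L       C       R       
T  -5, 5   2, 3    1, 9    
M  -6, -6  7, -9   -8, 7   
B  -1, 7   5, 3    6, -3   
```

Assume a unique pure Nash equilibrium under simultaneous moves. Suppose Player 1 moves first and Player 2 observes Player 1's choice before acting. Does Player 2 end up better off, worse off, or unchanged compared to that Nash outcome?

Player 2 best-responds to each possible Player 1 move:
- T → Player 2 plays R (best of 5, 3, 9); Player 1 gets 1.
- M → Player 2 plays R (best of -6, -9, 7); Player 1 gets -8.
- B → Player 2 plays L (best of 7, 3, -3); Player 1 gets -1.
Player 1's induced payoffs are 1, -8, -1, so Player 1 commits to T. Subgame-perfect outcome: (T, R) with payoffs (1, 9).
Under simultaneous play:
Player 1's best replies: L→B; C→M; R→B.
Player 2's best replies: T→R; M→R; B→L.
Only (B, L) has each player best-responding; Nash payoffs (-1, 7).
Player 2 earns 9 sequentially versus 7 at the Nash outcome: better off.

better off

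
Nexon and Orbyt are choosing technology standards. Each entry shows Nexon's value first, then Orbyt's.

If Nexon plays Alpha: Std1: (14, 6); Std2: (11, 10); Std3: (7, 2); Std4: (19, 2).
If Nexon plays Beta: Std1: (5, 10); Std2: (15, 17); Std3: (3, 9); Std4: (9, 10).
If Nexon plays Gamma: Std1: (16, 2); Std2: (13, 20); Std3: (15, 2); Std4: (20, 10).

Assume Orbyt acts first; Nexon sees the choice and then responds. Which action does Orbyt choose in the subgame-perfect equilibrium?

Backward induction with Orbyt moving first.
- Std1 → Nexon plays Gamma (best of 14, 5, 16); Orbyt gets 2.
- Std2 → Nexon plays Beta (best of 11, 15, 13); Orbyt gets 17.
- Std3 → Nexon plays Gamma (best of 7, 3, 15); Orbyt gets 2.
- Std4 → Nexon plays Gamma (best of 19, 9, 20); Orbyt gets 10.
Among 2, 17, 2, 10, the best is 17 at Std2. Subgame-perfect outcome: (Beta, Std2) with payoffs (15, 17).

Std2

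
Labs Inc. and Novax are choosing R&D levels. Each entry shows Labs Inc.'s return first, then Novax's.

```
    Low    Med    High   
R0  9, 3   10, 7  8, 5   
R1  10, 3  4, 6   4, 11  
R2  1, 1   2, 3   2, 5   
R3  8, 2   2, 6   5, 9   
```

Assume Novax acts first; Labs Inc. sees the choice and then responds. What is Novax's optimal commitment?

Backward induction with Novax moving first.
- Low: Labs Inc. compares 9, 10, 1, 8 and picks R1; Novax would get 3.
- Med: Labs Inc. compares 10, 4, 2, 2 and picks R0; Novax would get 7.
- High: Labs Inc. compares 8, 4, 2, 5 and picks R0; Novax would get 5.
Maximizing over 3, 7, 5, Novax chooses Med. Subgame-perfect outcome: (R0, Med) with payoffs (10, 7).

Med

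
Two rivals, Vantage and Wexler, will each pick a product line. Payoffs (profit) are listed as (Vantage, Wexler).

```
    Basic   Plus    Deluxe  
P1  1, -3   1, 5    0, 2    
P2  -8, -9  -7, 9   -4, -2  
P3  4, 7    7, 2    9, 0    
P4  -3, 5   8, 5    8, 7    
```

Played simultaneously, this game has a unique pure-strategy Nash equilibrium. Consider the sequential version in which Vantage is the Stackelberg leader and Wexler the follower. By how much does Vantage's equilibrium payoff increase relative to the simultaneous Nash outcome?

Solve by backward induction (Vantage leads).
- P1: BR = Plus, leader payoff 1.
- P2: BR = Plus, leader payoff -7.
- P3: BR = Basic, leader payoff 4.
- P4: BR = Deluxe, leader payoff 8.
Maximizing over 1, -7, 4, 8, Vantage chooses P4. Subgame-perfect outcome: (P4, Deluxe) with payoffs (8, 7).
For the simultaneous game, intersect best replies.
Vantage's best replies: Basic→P3; Plus→P4; Deluxe→P3.
Wexler's best replies: P1→Plus; P2→Plus; P3→Basic; P4→Deluxe.
The unique mutual best reply is (P3, Basic), giving (4, 7).
Vantage's commitment gain: 8 − 4 = 4.

4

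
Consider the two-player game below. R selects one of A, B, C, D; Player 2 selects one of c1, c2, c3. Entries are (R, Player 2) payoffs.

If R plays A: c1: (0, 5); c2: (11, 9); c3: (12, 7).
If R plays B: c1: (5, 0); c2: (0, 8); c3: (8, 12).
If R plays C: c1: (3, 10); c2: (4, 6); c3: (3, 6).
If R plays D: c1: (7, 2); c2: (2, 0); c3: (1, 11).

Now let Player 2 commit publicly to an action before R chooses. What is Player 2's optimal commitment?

Backward induction with Player 2 moving first.
- c1: BR = D, leader payoff 2.
- c2: BR = A, leader payoff 9.
- c3: BR = A, leader payoff 7.
Player 2's induced payoffs are 2, 9, 7, so Player 2 commits to c2. Subgame-perfect outcome: (A, c2) with payoffs (11, 9).

c2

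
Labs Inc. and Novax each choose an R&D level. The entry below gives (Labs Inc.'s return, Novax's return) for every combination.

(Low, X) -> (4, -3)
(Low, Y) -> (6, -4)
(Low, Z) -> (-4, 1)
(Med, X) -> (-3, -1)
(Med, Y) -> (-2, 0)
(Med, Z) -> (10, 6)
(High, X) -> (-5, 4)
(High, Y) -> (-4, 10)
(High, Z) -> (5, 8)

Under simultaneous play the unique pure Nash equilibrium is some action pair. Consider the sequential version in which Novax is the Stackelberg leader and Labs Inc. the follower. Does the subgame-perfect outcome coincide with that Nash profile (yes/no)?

yes

Backward induction with Novax moving first.
- X: Labs Inc. compares 4, -3, -5 and picks Low; Novax would get -3.
- Y: Labs Inc. compares 6, -2, -4 and picks Low; Novax would get -4.
- Z: Labs Inc. compares -4, 10, 5 and picks Med; Novax would get 6.
Maximizing over -3, -4, 6, Novax chooses Z. Subgame-perfect outcome: (Med, Z) with payoffs (10, 6).
Under simultaneous play:
Labs Inc.'s best replies: X→Low; Y→Low; Z→Med.
Novax's best replies: Low→Z; Med→Z; High→Y.
Only (Med, Z) has each player best-responding; Nash payoffs (10, 6).
Sequential outcome (Med, Z) coincides with the Nash profile (Med, Z).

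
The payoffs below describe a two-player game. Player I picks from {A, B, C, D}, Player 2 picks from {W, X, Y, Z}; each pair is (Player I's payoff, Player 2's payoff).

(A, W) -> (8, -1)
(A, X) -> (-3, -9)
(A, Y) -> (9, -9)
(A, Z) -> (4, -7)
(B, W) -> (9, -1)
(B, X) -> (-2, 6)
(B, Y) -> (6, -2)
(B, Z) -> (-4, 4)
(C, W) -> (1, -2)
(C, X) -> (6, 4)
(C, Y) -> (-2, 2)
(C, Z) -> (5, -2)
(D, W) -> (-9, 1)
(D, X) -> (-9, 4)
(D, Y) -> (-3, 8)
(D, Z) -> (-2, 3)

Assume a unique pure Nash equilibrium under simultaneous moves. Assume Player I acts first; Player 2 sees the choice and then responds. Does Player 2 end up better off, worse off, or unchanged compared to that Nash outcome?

worse off

Player 2 best-responds to each possible Player I move:
- A → Player 2 plays W (best of -1, -9, -9, -7); Player I gets 8.
- B → Player 2 plays X (best of -1, 6, -2, 4); Player I gets -2.
- C → Player 2 plays X (best of -2, 4, 2, -2); Player I gets 6.
- D → Player 2 plays Y (best of 1, 4, 8, 3); Player I gets -3.
Maximizing over 8, -2, 6, -3, Player I chooses A. Subgame-perfect outcome: (A, W) with payoffs (8, -1).
Now find the simultaneous Nash equilibrium.
Player I's best replies: W→B; X→C; Y→A; Z→C.
Player 2's best replies: A→W; B→X; C→X; D→Y.
The unique mutual best reply is (C, X), giving (6, 4).
Player 2 earns -1 sequentially versus 4 at the Nash outcome: worse off.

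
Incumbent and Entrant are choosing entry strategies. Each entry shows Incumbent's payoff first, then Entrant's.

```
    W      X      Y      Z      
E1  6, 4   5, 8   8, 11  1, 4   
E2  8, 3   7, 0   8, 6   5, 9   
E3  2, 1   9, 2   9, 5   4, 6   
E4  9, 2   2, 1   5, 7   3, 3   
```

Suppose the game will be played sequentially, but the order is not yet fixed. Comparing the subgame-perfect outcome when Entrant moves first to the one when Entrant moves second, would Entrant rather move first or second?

If Incumbent leads: Entrant's best replies are E1→Y, E2→Z, E3→Z, E4→Y; Incumbent's induced payoffs 8, 5, 4, 5; outcome (E1, Y), payoffs (8, 11).
If Entrant leads: Incumbent's best replies are W→E4, X→E3, Y→E3, Z→E2; Entrant's induced payoffs 2, 2, 5, 9; outcome (E2, Z), payoffs (5, 9).
Entrant gets 9 moving first and 11 moving second, so Entrant prefers to move second.

second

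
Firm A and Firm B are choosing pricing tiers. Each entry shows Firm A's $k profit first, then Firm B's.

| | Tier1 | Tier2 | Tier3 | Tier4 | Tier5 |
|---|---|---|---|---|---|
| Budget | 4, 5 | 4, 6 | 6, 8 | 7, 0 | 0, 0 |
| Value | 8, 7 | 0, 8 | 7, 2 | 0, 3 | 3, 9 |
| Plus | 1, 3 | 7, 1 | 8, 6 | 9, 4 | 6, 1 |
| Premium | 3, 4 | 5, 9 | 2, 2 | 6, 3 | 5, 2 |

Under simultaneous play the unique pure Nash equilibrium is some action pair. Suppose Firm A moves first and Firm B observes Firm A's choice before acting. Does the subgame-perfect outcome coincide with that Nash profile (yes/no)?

Backward induction with Firm A moving first.
- Budget → Firm B plays Tier3 (best of 5, 6, 8, 0, 0); Firm A gets 6.
- Value → Firm B plays Tier5 (best of 7, 8, 2, 3, 9); Firm A gets 3.
- Plus → Firm B plays Tier3 (best of 3, 1, 6, 4, 1); Firm A gets 8.
- Premium → Firm B plays Tier2 (best of 4, 9, 2, 3, 2); Firm A gets 5.
Maximizing over 6, 3, 8, 5, Firm A chooses Plus. Subgame-perfect outcome: (Plus, Tier3) with payoffs (8, 6).
Now find the simultaneous Nash equilibrium.
Firm A's best replies: Tier1→Value; Tier2→Plus; Tier3→Plus; Tier4→Plus; Tier5→Plus.
Firm B's best replies: Budget→Tier3; Value→Tier5; Plus→Tier3; Premium→Tier2.
Only (Plus, Tier3) has each player best-responding; Nash payoffs (8, 6).
Sequential outcome (Plus, Tier3) coincides with the Nash profile (Plus, Tier3).

yes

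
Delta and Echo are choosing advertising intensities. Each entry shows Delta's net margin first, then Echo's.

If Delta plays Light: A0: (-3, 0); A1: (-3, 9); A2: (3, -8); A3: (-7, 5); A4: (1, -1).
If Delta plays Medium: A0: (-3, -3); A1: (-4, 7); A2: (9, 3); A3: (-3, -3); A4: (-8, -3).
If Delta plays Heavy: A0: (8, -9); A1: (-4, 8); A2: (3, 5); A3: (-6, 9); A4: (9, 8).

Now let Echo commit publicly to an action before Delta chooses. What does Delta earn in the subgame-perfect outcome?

Delta best-responds to each possible Echo move:
- A0 → Delta plays Heavy (best of -3, -3, 8); Echo gets -9.
- A1 → Delta plays Light (best of -3, -4, -4); Echo gets 9.
- A2 → Delta plays Medium (best of 3, 9, 3); Echo gets 3.
- A3 → Delta plays Medium (best of -7, -3, -6); Echo gets -3.
- A4 → Delta plays Heavy (best of 1, -8, 9); Echo gets 8.
Maximizing over -9, 9, 3, -3, 8, Echo chooses A1. Subgame-perfect outcome: (Light, A1) with payoffs (-3, 9).

-3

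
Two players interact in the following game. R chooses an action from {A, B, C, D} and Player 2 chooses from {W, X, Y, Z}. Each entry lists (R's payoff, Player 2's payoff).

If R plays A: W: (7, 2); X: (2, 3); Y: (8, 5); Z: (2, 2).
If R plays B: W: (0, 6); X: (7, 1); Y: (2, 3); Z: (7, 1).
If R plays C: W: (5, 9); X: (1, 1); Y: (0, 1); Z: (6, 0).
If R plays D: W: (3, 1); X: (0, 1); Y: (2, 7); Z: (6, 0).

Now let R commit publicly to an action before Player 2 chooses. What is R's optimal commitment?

Work backward from Player 2's decision.
- A: BR = Y, leader payoff 8.
- B: BR = W, leader payoff 0.
- C: BR = W, leader payoff 5.
- D: BR = Y, leader payoff 2.
R's induced payoffs are 8, 0, 5, 2, so R commits to A. Subgame-perfect outcome: (A, Y) with payoffs (8, 5).

A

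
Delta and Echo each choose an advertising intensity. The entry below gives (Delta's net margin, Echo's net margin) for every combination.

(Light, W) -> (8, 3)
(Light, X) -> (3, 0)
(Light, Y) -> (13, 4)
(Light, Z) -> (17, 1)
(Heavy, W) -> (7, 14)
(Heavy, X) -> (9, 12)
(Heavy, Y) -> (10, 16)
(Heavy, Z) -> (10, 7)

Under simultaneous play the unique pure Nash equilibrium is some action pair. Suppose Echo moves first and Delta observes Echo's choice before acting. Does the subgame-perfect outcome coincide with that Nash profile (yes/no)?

no

Work backward from Delta's decision.
- W → Delta plays Light (best of 8, 7); Echo gets 3.
- X → Delta plays Heavy (best of 3, 9); Echo gets 12.
- Y → Delta plays Light (best of 13, 10); Echo gets 4.
- Z → Delta plays Light (best of 17, 10); Echo gets 1.
Maximizing over 3, 12, 4, 1, Echo chooses X. Subgame-perfect outcome: (Heavy, X) with payoffs (9, 12).
For the simultaneous game, intersect best replies.
Delta's best replies: W→Light; X→Heavy; Y→Light; Z→Light.
Echo's best replies: Light→Y; Heavy→Y.
Only (Light, Y) has each player best-responding; Nash payoffs (13, 4).
Sequential outcome (Heavy, X) differs from the Nash profile (Light, Y).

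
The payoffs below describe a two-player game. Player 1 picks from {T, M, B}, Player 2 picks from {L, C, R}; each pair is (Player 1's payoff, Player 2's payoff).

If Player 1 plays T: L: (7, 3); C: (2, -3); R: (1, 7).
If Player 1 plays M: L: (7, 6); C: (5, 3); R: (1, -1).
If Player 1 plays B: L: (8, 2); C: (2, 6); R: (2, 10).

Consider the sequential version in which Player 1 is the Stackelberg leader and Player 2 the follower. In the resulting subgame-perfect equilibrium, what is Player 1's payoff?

7

Backward induction with Player 1 moving first.
- T: BR = R, leader payoff 1.
- M: BR = L, leader payoff 7.
- B: BR = R, leader payoff 2.
Player 1's induced payoffs are 1, 7, 2, so Player 1 commits to M. Subgame-perfect outcome: (M, L) with payoffs (7, 6).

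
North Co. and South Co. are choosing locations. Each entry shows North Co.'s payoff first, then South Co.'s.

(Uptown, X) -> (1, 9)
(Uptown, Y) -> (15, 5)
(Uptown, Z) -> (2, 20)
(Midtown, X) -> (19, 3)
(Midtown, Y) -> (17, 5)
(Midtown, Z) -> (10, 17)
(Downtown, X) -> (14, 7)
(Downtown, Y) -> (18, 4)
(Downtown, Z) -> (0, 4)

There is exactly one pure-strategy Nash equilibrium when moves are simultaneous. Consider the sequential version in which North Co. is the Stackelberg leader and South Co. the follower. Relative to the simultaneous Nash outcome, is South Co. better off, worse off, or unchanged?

Solve by backward induction (North Co. leads).
- Uptown: South Co. compares 9, 5, 20 and picks Z; North Co. would get 2.
- Midtown: South Co. compares 3, 5, 17 and picks Z; North Co. would get 10.
- Downtown: South Co. compares 7, 4, 4 and picks X; North Co. would get 14.
North Co.'s induced payoffs are 2, 10, 14, so North Co. commits to Downtown. Subgame-perfect outcome: (Downtown, X) with payoffs (14, 7).
For the simultaneous game, intersect best replies.
North Co.'s best replies: X→Midtown; Y→Downtown; Z→Midtown.
South Co.'s best replies: Uptown→Z; Midtown→Z; Downtown→X.
Only (Midtown, Z) has each player best-responding; Nash payoffs (10, 17).
South Co. earns 7 sequentially versus 17 at the Nash outcome: worse off.

worse off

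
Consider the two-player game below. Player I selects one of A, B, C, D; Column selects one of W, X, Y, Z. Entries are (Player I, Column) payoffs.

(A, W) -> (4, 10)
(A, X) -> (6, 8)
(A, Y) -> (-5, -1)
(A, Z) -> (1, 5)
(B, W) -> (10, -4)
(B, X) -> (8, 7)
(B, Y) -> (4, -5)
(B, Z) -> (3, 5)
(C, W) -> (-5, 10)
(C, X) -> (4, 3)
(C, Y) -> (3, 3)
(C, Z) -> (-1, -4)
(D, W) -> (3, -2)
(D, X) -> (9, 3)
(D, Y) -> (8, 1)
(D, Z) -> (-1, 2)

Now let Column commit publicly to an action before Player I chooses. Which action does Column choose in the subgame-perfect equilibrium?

Z

Work backward from Player I's decision.
- W: Player I compares 4, 10, -5, 3 and picks B; Column would get -4.
- X: Player I compares 6, 8, 4, 9 and picks D; Column would get 3.
- Y: Player I compares -5, 4, 3, 8 and picks D; Column would get 1.
- Z: Player I compares 1, 3, -1, -1 and picks B; Column would get 5.
Column's induced payoffs are -4, 3, 1, 5, so Column commits to Z. Subgame-perfect outcome: (B, Z) with payoffs (3, 5).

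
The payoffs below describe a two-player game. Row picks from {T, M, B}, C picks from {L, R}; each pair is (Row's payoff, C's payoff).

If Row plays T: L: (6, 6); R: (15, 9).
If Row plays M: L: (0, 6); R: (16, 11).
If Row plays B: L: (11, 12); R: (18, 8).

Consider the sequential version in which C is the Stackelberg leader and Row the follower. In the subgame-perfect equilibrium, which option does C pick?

L

Work backward from Row's decision.
- L: Row compares 6, 0, 11 and picks B; C would get 12.
- R: Row compares 15, 16, 18 and picks B; C would get 8.
C's induced payoffs are 12, 8, so C commits to L. Subgame-perfect outcome: (B, L) with payoffs (11, 12).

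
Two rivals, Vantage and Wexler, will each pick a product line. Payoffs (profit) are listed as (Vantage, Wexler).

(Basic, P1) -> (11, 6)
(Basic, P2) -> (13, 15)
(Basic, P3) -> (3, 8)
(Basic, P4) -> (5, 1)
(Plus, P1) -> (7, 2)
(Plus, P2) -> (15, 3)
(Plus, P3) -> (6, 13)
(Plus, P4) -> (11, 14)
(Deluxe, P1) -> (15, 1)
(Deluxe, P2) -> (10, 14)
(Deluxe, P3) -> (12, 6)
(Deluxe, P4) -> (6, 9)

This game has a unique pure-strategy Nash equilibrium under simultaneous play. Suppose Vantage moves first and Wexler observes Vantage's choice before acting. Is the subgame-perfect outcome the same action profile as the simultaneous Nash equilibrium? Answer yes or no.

no

Backward induction with Vantage moving first.
- Basic: Wexler compares 6, 15, 8, 1 and picks P2; Vantage would get 13.
- Plus: Wexler compares 2, 3, 13, 14 and picks P4; Vantage would get 11.
- Deluxe: Wexler compares 1, 14, 6, 9 and picks P2; Vantage would get 10.
Maximizing over 13, 11, 10, Vantage chooses Basic. Subgame-perfect outcome: (Basic, P2) with payoffs (13, 15).
Under simultaneous play:
Vantage's best replies: P1→Deluxe; P2→Plus; P3→Deluxe; P4→Plus.
Wexler's best replies: Basic→P2; Plus→P4; Deluxe→P2.
Only (Plus, P4) has each player best-responding; Nash payoffs (11, 14).
Sequential outcome (Basic, P2) differs from the Nash profile (Plus, P4).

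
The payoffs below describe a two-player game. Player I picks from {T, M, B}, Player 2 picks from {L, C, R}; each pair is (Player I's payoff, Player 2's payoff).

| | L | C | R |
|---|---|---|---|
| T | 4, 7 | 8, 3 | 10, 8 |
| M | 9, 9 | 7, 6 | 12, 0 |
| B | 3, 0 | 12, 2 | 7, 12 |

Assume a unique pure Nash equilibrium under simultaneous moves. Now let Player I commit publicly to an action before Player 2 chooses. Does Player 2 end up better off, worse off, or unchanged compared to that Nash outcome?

Solve by backward induction (Player I leads).
- T: Player 2 compares 7, 3, 8 and picks R; Player I would get 10.
- M: Player 2 compares 9, 6, 0 and picks L; Player I would get 9.
- B: Player 2 compares 0, 2, 12 and picks R; Player I would get 7.
Maximizing over 10, 9, 7, Player I chooses T. Subgame-perfect outcome: (T, R) with payoffs (10, 8).
Under simultaneous play:
Player I's best replies: L→M; C→B; R→M.
Player 2's best replies: T→R; M→L; B→R.
Only (M, L) has each player best-responding; Nash payoffs (9, 9).
Player 2 earns 8 sequentially versus 9 at the Nash outcome: worse off.

worse off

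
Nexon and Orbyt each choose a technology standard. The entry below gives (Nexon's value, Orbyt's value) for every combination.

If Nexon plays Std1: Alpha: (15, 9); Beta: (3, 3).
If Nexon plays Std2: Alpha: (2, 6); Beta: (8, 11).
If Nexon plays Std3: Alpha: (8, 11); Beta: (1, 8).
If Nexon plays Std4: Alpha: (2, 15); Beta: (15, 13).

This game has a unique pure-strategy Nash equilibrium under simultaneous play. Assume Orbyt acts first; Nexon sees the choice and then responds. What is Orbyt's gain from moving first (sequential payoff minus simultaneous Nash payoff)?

Backward induction with Orbyt moving first.
- Alpha → Nexon plays Std1 (best of 15, 2, 8, 2); Orbyt gets 9.
- Beta → Nexon plays Std4 (best of 3, 8, 1, 15); Orbyt gets 13.
Maximizing over 9, 13, Orbyt chooses Beta. Subgame-perfect outcome: (Std4, Beta) with payoffs (15, 13).
For the simultaneous game, intersect best replies.
Nexon's best replies: Alpha→Std1; Beta→Std4.
Orbyt's best replies: Std1→Alpha; Std2→Beta; Std3→Alpha; Std4→Alpha.
Only (Std1, Alpha) has each player best-responding; Nash payoffs (15, 9).
Orbyt's commitment gain: 13 − 9 = 4.

4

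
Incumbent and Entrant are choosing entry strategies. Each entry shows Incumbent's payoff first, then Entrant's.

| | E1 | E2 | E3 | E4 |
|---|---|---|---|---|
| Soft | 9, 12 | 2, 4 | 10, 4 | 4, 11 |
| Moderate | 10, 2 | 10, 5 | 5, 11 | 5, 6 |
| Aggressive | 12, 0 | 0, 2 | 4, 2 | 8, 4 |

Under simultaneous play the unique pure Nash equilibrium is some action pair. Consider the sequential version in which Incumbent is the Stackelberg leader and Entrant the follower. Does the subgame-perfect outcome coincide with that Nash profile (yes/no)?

Work backward from Entrant's decision.
- Soft: BR = E1, leader payoff 9.
- Moderate: BR = E3, leader payoff 5.
- Aggressive: BR = E4, leader payoff 8.
Maximizing over 9, 5, 8, Incumbent chooses Soft. Subgame-perfect outcome: (Soft, E1) with payoffs (9, 12).
Now find the simultaneous Nash equilibrium.
Incumbent's best replies: E1→Aggressive; E2→Moderate; E3→Soft; E4→Aggressive.
Entrant's best replies: Soft→E1; Moderate→E3; Aggressive→E4.
Only (Aggressive, E4) has each player best-responding; Nash payoffs (8, 4).
Sequential outcome (Soft, E1) differs from the Nash profile (Aggressive, E4).

no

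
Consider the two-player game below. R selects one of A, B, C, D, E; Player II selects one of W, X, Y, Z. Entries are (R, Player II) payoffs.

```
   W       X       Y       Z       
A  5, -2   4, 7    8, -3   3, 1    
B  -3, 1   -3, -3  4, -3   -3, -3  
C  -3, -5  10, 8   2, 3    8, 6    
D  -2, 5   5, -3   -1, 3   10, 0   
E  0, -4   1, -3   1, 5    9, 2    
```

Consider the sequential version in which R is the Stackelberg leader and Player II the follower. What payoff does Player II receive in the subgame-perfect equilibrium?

Work backward from Player II's decision.
- A: BR = X, leader payoff 4.
- B: BR = W, leader payoff -3.
- C: BR = X, leader payoff 10.
- D: BR = W, leader payoff -2.
- E: BR = Y, leader payoff 1.
Among 4, -3, 10, -2, 1, the best is 10 at C. Subgame-perfect outcome: (C, X) with payoffs (10, 8).

8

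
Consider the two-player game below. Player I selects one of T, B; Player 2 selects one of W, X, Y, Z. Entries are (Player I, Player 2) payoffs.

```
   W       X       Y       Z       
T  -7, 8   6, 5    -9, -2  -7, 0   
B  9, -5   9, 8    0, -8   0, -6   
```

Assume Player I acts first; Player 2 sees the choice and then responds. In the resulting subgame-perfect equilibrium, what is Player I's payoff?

9

Backward induction with Player I moving first.
- T → Player 2 plays W (best of 8, 5, -2, 0); Player I gets -7.
- B → Player 2 plays X (best of -5, 8, -8, -6); Player I gets 9.
Player I's induced payoffs are -7, 9, so Player I commits to B. Subgame-perfect outcome: (B, X) with payoffs (9, 8).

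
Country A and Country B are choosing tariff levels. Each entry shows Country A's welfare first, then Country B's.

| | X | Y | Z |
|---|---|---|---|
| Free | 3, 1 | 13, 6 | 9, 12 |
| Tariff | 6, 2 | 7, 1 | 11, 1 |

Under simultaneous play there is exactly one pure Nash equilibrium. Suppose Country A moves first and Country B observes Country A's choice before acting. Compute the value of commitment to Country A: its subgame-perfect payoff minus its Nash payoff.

3

Country B best-responds to each possible Country A move:
- Free: BR = Z, leader payoff 9.
- Tariff: BR = X, leader payoff 6.
Country A's induced payoffs are 9, 6, so Country A commits to Free. Subgame-perfect outcome: (Free, Z) with payoffs (9, 12).
Now find the simultaneous Nash equilibrium.
Country A's best replies: X→Tariff; Y→Free; Z→Tariff.
Country B's best replies: Free→Z; Tariff→X.
Only (Tariff, X) has each player best-responding; Nash payoffs (6, 2).
Country A's commitment gain: 9 − 6 = 3.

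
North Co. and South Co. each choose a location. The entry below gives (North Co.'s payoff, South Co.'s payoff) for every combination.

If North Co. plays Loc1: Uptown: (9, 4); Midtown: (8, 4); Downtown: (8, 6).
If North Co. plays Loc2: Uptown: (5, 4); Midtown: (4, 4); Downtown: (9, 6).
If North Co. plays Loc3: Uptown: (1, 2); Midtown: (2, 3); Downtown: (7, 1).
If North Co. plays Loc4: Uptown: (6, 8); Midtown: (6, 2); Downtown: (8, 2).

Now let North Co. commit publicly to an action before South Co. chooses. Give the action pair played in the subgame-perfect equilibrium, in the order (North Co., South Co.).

(Loc2, Downtown)

Work backward from South Co.'s decision.
- Loc1: South Co. compares 4, 4, 6 and picks Downtown; North Co. would get 8.
- Loc2: South Co. compares 4, 4, 6 and picks Downtown; North Co. would get 9.
- Loc3: South Co. compares 2, 3, 1 and picks Midtown; North Co. would get 2.
- Loc4: South Co. compares 8, 2, 2 and picks Uptown; North Co. would get 6.
Among 8, 9, 2, 6, the best is 9 at Loc2. Subgame-perfect outcome: (Loc2, Downtown) with payoffs (9, 6).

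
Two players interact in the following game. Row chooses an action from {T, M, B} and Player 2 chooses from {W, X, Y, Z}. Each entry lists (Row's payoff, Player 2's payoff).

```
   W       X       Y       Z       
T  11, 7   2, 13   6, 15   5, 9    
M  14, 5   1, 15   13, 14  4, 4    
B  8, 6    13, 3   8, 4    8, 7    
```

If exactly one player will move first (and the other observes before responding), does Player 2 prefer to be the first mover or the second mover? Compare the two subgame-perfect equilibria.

first

If Row leads: Player 2's best replies are T→Y, M→X, B→Z; Row's induced payoffs 6, 1, 8; outcome (B, Z), payoffs (8, 7).
If Player 2 leads: Row's best replies are W→M, X→B, Y→M, Z→B; Player 2's induced payoffs 5, 3, 14, 7; outcome (M, Y), payoffs (13, 14).
Player 2 gets 14 moving first and 7 moving second, so Player 2 prefers to move first.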